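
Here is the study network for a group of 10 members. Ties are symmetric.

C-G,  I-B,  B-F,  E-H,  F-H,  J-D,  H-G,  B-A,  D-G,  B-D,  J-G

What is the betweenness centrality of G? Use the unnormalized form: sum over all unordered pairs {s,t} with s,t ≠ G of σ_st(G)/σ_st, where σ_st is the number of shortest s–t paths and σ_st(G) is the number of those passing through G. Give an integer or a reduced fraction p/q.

25/2

Pairs whose geodesics pass through G — A–C: 1; E–D: 1; E–J: 1; E–C: 1; B–C: 1; F–J: 1/2; F–C: 1; D–C: 1; D–H: 1; I–C: 1; J–C: 1; J–H: 1; C–H: 1.
All other pairs contribute 0.
Summing the contributions gives betweenness(G) = 25/2.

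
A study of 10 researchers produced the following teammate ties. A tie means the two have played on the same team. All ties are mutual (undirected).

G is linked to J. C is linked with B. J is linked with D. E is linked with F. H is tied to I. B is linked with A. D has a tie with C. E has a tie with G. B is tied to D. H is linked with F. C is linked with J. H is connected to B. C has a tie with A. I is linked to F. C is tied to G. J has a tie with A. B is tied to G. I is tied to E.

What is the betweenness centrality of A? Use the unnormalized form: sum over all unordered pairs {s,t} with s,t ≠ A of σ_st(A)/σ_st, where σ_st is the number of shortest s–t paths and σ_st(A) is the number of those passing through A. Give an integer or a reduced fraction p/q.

Pairs whose geodesics pass through A — B–J: 1/4; J–H: 1/4.
All other pairs contribute 0.
Summing the contributions gives betweenness(A) = 1/2.

1/2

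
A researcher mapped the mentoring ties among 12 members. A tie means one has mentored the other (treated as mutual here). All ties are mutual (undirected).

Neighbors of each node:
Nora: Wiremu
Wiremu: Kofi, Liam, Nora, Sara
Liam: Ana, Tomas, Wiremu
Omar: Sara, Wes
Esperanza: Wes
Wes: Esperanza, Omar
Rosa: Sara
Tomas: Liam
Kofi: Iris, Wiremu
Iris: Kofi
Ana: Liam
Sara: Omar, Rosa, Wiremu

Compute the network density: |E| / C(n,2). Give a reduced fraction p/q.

1/6

There are 11 edges and 12 nodes, so the maximum possible is C(12,2) = 66.
Density = 11/66 = 1/6.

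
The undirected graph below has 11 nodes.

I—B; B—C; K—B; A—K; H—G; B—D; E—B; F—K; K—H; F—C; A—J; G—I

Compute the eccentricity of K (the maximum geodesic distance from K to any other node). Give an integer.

2

Distances from K: A:1, B:1, C:2, D:2, E:2, F:1, G:2, H:1, I:2, J:2.
The largest is 2 (to C, E, I, D, J, and G), so the eccentricity of K is 2.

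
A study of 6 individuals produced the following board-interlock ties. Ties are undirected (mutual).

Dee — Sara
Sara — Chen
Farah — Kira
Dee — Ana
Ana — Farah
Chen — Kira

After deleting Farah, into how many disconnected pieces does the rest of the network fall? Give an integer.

1

Farah's neighbors (Ana and Kira) remain reachable from one another through other ties, so the rest of the network stays in one piece.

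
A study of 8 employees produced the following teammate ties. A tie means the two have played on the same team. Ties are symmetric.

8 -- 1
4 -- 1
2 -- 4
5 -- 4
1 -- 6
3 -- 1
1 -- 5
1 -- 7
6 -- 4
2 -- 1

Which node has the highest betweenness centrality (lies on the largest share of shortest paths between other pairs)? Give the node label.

1

Unnormalized betweenness of each node: 1:33/2, 2:0, 3:0, 4:3/2, 5:0, 6:0, 7:0, 8:0.
1 has the largest value, 33/2, making it the main broker — the node through which the most shortest paths run.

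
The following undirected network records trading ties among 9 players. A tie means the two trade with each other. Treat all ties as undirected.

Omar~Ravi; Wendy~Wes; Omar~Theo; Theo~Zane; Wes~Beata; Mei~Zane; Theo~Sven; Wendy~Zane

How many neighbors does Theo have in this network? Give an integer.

3

Theo is directly tied to Omar, Sven, and Zane. That is 3 neighbors, so the degree of Theo is 3.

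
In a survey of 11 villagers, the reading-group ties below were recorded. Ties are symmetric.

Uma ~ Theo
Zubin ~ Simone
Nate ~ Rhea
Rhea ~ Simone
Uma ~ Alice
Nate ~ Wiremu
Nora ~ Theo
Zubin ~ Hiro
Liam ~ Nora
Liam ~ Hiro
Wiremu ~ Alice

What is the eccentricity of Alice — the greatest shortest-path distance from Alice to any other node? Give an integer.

5

Distances from Alice: Hiro:5, Liam:4, Nate:2, Nora:3, Rhea:3, Simone:4, Theo:2, Uma:1, Wiremu:1, Zubin:5.
The largest is 5 (to Zubin and Hiro), so the eccentricity of Alice is 5.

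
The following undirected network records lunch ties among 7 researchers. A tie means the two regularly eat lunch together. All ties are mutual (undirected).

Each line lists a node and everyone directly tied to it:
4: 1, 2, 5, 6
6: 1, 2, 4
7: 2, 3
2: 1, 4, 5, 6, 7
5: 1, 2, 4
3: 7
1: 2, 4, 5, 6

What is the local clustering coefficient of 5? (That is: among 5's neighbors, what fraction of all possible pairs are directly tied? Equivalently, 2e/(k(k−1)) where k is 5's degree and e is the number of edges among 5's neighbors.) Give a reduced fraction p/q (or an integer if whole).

5's neighbors: 1, 2, and 4 (k = 3).
Possible neighbor pairs: C(3,2) = 3. Edges among them: 1–2, 1–4, 2–4 → e = 3.
Clustering(5) = 3/3 = 1.

1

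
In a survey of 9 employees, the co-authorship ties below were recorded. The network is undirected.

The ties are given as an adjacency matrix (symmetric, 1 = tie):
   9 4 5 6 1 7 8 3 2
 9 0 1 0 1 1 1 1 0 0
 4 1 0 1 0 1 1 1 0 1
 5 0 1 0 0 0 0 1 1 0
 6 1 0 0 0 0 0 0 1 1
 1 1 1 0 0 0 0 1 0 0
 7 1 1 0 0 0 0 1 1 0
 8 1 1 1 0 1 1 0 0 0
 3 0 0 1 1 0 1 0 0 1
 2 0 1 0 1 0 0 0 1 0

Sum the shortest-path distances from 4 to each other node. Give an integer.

10

Distances from 4: 1:1, 2:1, 3:2, 5:1, 6:2, 7:1, 8:1, 9:1.
Sum = 1 + 1 + 2 + 1 + 2 + 1 + 1 + 1 = 10.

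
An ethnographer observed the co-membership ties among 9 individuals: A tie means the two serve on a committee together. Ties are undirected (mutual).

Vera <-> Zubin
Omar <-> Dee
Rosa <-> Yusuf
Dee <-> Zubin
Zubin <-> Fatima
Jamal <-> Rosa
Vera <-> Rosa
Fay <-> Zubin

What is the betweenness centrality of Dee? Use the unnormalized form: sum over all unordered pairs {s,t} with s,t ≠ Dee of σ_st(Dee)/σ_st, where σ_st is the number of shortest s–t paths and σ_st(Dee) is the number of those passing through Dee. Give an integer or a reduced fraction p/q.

Pairs whose geodesics pass through Dee — Jamal–Omar: 1; Vera–Omar: 1; Rosa–Omar: 1; Omar–Fay: 1; Omar–Yusuf: 1; Omar–Fatima: 1; Omar–Zubin: 1.
All other pairs contribute 0.
Summing the contributions gives betweenness(Dee) = 7.

7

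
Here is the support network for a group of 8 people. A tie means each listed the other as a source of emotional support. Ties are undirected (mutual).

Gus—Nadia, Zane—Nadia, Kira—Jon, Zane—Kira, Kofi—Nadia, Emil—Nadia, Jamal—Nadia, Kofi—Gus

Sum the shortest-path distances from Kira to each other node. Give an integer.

Distances from Kira: Emil:3, Gus:3, Jamal:3, Jon:1, Kofi:3, Nadia:2, Zane:1.
Sum = 3 + 3 + 3 + 1 + 3 + 2 + 1 = 16.

16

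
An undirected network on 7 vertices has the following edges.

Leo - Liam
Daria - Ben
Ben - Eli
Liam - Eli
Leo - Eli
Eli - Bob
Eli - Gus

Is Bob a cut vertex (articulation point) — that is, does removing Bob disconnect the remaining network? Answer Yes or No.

Even without Bob, every remaining node can still reach every other (the residual graph is connected), so Bob is not a cut vertex.

No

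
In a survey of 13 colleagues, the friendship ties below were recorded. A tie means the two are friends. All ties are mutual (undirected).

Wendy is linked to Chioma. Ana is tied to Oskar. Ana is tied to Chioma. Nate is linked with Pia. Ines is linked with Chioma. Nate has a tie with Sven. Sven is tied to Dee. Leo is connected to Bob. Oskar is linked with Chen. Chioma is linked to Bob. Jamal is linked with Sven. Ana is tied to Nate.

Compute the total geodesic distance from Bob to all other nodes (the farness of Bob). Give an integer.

36

Distances from Bob: Ana:2, Chen:4, Chioma:1, Dee:5, Ines:2, Jamal:5, Leo:1, Nate:3, Oskar:3, Pia:4, Sven:4, Wendy:2.
Sum = 2 + 4 + 1 + 5 + 2 + 5 + 1 + 3 + 3 + 4 + 4 + 2 = 36.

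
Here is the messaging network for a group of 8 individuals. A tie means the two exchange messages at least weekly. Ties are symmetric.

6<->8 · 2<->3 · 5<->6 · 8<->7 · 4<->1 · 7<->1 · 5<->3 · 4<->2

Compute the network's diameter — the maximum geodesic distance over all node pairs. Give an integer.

4

Eccentricity of each node (its greatest distance to any other): 1:4, 2:4, 3:4, 4:4, 5:4, 6:4, 7:4, 8:4.
The maximum eccentricity is 4, realized for instance by the pair 6–4 via 6 – 5 – 3 – 2 – 4. So the diameter is 4.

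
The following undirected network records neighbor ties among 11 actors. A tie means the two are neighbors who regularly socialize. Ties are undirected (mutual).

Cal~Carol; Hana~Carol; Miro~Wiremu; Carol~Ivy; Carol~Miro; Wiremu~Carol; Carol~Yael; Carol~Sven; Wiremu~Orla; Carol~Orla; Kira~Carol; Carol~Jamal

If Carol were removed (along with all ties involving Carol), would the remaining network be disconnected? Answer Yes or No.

Removing Carol leaves {Miro, Orla, and Wiremu} with no path to {Yael}, so the network splits into 8 components. Carol is a cut vertex.

Yes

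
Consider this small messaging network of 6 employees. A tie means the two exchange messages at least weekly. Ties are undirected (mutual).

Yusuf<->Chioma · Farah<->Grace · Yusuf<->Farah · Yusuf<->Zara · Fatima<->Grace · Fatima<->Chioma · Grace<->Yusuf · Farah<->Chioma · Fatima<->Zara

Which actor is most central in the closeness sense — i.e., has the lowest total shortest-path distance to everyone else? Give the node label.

Yusuf

Farness (sum of distances to all others) for each node — Chioma:7, Farah:7, Fatima:7, Grace:7, Yusuf:6, Zara:8.
The smallest farness is 6, for Yusuf, so Yusuf has the highest closeness.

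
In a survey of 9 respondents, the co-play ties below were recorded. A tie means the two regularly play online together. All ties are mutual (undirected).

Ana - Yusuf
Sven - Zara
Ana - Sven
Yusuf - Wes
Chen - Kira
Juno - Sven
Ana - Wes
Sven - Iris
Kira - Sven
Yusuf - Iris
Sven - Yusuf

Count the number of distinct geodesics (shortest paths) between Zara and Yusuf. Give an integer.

The shortest distance is 2, and the only length-2 path is Zara–Sven–Yusuf. So there is exactly 1 shortest path.

1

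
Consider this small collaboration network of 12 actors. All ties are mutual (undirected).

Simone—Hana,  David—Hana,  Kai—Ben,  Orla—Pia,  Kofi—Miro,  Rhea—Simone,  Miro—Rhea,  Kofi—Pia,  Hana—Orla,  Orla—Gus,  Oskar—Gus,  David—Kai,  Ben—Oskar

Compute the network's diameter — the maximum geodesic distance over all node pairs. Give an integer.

Eccentricity of each node (its greatest distance to any other): Ben:6, David:4, Gus:4, Hana:3, Kai:5, Kofi:5, Miro:6, Orla:3, Oskar:5, Pia:4, Rhea:5, Simone:4.
The maximum eccentricity is 6, realized for instance by the pair Ben–Miro via Ben – Oskar – Gus – Orla – Pia – Kofi – Miro. So the diameter is 6.

6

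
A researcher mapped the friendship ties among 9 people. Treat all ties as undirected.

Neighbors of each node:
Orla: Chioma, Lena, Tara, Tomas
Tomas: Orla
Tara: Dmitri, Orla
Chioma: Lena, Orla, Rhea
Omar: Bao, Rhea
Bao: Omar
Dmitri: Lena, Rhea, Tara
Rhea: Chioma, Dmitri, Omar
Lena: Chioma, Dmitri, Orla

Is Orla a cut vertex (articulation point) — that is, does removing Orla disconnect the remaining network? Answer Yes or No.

Yes

Removing Orla leaves {Bao, Chioma, Dmitri, Lena, Omar, Rhea, and Tara} with no path to {Tomas}, so the network splits into 2 components. Orla is a cut vertex.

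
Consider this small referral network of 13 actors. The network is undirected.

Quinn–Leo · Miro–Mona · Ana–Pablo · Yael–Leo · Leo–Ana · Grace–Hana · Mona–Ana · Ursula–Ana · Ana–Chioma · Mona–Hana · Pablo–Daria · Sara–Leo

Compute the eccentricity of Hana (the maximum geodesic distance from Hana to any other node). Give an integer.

4

Distances from Hana: Ana:2, Chioma:3, Daria:4, Grace:1, Leo:3, Miro:2, Mona:1, Pablo:3, Quinn:4, Sara:4, Ursula:3, Yael:4.
The largest is 4 (to Yael, Sara, Quinn, and Daria), so the eccentricity of Hana is 4.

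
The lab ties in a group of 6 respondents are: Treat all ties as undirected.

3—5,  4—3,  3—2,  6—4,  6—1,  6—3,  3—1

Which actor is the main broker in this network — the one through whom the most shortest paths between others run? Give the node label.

3

Unnormalized betweenness of each node: 1:0, 2:0, 3:15/2, 4:0, 5:0, 6:1/2.
3 has the largest value, 15/2, making it the main broker — the node through which the most shortest paths run.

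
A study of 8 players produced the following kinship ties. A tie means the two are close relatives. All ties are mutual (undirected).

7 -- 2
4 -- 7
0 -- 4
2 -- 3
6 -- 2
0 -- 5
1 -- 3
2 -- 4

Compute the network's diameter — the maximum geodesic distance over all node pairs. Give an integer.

5

Eccentricity of each node (its greatest distance to any other): 0:4, 1:5, 2:3, 3:4, 4:3, 5:5, 6:4, 7:3.
The maximum eccentricity is 5, realized for instance by the pair 1–5 via 1 – 3 – 2 – 4 – 0 – 5. So the diameter is 5.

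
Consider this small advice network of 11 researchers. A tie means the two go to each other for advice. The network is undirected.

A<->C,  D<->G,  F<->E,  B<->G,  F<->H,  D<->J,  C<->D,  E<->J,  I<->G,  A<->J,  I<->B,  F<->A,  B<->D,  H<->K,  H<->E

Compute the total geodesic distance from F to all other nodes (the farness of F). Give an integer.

Distances from F: A:1, B:4, C:2, D:3, E:1, G:4, H:1, I:5, J:2, K:2.
Sum = 1 + 4 + 2 + 3 + 1 + 4 + 1 + 5 + 2 + 2 = 25.

25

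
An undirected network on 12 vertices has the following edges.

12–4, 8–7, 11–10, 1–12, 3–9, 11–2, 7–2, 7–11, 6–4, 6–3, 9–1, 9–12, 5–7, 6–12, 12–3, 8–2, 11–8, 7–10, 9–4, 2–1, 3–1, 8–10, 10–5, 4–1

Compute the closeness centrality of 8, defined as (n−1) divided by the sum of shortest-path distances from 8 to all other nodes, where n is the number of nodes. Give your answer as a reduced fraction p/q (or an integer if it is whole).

11/24

Distances from 8: 1:2, 2:1, 3:3, 4:3, 5:2, 6:4, 7:1, 9:3, 10:1, 11:1, 12:3. Sum = 24.
n = 12, so closeness = 11/24.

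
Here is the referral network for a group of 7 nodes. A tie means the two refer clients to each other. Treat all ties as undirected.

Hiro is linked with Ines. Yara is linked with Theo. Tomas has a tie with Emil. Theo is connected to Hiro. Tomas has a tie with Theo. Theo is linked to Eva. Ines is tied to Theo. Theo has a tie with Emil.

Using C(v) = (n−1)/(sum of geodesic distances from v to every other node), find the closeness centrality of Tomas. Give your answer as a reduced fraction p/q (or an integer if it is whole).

3/5

Distances from Tomas: Emil:1, Eva:2, Hiro:2, Ines:2, Theo:1, Yara:2. Sum = 10.
n = 7, so closeness = 6/10 = 3/5.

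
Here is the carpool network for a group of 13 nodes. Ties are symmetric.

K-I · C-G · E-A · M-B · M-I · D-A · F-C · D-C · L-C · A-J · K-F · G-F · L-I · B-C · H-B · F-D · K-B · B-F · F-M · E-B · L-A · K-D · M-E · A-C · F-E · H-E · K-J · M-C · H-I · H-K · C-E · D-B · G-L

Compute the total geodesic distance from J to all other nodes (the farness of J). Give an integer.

Distances from J: A:1, B:2, C:2, D:2, E:2, F:2, G:3, H:2, I:2, K:1, L:2, M:3.
Sum = 1 + 2 + 2 + 2 + 2 + 2 + 3 + 2 + 2 + 1 + 2 + 3 = 24.

24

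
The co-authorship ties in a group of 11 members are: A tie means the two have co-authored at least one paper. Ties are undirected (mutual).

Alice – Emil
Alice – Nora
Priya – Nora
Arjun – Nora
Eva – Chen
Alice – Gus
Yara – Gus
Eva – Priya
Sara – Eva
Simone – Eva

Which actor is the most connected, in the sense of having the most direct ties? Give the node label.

Degrees — Alice:3, Arjun:1, Chen:1, Emil:1, Eva:4, Gus:2, Nora:3, Priya:2, Sara:1, Simone:1, Yara:1.
The maximum is 4, attained only by Eva.

Eva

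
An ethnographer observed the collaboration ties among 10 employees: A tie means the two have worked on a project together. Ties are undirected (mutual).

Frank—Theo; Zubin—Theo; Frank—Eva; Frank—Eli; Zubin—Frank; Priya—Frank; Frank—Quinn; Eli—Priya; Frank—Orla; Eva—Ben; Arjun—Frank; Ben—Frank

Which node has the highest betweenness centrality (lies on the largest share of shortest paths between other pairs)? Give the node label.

Frank

Unnormalized betweenness of each node: Arjun:0, Ben:0, Eli:0, Eva:0, Frank:33, Orla:0, Priya:0, Quinn:0, Theo:0, Zubin:0.
Frank has the largest value, 33, making it the main broker — the node through which the most shortest paths run.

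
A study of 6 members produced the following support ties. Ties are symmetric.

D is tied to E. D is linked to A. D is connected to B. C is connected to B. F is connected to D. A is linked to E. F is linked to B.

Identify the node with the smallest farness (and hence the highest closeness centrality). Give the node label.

D

Farness (sum of distances to all others) for each node — A:9, B:7, C:11, D:6, E:9, F:8.
The smallest farness is 6, for D, so D has the highest closeness.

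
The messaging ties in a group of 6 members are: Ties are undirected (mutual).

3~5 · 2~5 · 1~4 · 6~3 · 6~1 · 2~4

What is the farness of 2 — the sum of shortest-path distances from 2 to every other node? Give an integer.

9

Distances from 2: 1:2, 3:2, 4:1, 5:1, 6:3.
Sum = 2 + 2 + 1 + 1 + 3 = 9.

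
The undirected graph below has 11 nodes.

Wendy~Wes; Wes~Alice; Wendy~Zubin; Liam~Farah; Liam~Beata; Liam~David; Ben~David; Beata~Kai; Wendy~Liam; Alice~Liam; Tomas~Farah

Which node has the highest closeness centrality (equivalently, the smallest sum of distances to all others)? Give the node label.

Farness (sum of distances to all others) for each node — Alice:22, Beata:22, Ben:31, David:22, Farah:22, Kai:31, Liam:15, Tomas:31, Wendy:20, Wes:27, Zubin:29.
The smallest farness is 15, for Liam, so Liam has the highest closeness.

Liam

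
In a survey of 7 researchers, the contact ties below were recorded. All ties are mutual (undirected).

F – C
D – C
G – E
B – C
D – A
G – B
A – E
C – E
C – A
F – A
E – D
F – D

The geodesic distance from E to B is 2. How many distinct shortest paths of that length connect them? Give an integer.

2

The shortest distance is 2. The length-2 paths are: E–C–B; E–G–B.
That gives 2 distinct shortest paths.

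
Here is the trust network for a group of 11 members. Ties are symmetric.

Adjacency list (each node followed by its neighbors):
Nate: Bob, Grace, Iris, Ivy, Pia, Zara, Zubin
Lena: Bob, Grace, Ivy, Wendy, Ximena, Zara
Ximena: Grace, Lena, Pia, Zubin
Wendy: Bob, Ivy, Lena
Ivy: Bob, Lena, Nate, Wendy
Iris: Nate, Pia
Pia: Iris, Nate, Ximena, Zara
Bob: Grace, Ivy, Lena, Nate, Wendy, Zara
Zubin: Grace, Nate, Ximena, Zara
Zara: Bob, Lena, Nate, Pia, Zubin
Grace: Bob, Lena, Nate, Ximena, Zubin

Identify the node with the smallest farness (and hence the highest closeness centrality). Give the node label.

Farness (sum of distances to all others) for each node — Bob:14, Grace:15, Iris:20, Ivy:16, Lena:15, Nate:13, Pia:17, Wendy:20, Ximena:16, Zara:15, Zubin:17.
The smallest farness is 13, for Nate, so Nate has the highest closeness.

Nate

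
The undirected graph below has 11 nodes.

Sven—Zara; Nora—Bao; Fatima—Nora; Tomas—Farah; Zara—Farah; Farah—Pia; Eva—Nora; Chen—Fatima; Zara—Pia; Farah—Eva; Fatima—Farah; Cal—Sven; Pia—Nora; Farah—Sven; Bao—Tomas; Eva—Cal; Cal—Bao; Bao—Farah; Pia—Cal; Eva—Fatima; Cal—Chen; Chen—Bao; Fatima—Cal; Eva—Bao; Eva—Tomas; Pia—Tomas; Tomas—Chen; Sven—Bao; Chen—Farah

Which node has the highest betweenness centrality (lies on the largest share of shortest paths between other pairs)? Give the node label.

Unnormalized betweenness of each node: Bao:247/60, Cal:46/15, Chen:19/20, Eva:107/60, Farah:79/10, Fatima:41/30, Nora:31/30, Pia:13/4, Sven:7/6, Tomas:31/30, Zara:1/3.
Farah has the largest value, 79/10, making it the main broker — the node through which the most shortest paths run.

Farah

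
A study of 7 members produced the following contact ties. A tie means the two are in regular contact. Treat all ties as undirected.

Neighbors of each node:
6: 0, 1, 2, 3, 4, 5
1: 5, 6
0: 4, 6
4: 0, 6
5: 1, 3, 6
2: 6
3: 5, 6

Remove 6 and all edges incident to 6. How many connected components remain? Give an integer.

3

Without 6, the remaining ties split the others into: {2}; {1, 3, 5}; {0, 4}.
That's 3 separate components.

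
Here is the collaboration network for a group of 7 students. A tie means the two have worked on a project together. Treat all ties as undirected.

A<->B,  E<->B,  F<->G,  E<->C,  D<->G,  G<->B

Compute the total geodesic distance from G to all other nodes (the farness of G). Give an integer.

Distances from G: A:2, B:1, C:3, D:1, E:2, F:1.
Sum = 2 + 1 + 3 + 1 + 2 + 1 = 10.

10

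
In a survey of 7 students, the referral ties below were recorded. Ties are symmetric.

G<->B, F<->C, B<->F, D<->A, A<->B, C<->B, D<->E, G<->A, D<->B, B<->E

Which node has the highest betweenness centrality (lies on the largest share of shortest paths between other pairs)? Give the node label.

B

Unnormalized betweenness of each node: A:1/2, B:10, C:0, D:1/2, E:0, F:0, G:0.
B has the largest value, 10, making it the main broker — the node through which the most shortest paths run.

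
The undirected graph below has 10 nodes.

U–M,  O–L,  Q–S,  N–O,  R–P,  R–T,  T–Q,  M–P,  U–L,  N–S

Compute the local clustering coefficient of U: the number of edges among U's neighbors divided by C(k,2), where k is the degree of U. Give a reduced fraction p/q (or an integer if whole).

U's neighbors: L and M (k = 2).
Possible neighbor pairs: C(2,2) = 1. Edges among them: none → e = 0.
Clustering(U) = 0/1.

0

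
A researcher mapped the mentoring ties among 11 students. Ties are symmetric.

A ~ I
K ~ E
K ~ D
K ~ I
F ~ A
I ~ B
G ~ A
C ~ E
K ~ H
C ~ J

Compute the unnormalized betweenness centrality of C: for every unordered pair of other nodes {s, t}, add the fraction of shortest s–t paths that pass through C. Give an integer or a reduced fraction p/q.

9

Pairs whose geodesics pass through C — E–J: 1; H–J: 1; K–J: 1; J–B: 1; J–D: 1; J–F: 1; J–I: 1; J–A: 1; J–G: 1.
All other pairs contribute 0.
Summing the contributions gives betweenness(C) = 9.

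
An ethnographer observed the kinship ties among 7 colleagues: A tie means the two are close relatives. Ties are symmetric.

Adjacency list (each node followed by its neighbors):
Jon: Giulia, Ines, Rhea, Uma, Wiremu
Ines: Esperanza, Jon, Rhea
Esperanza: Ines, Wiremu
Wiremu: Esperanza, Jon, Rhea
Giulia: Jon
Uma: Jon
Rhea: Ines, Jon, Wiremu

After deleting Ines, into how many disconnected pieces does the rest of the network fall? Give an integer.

1

Ines's neighbors (Esperanza, Jon, and Rhea) remain reachable from one another through other ties, so the rest of the network stays in one piece.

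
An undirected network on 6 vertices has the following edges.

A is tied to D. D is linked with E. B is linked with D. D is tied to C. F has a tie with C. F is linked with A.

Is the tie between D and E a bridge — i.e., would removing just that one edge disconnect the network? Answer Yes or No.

Without the D–E edge there is no alternate route between D and E, so the network disconnects. It is a bridge.

Yes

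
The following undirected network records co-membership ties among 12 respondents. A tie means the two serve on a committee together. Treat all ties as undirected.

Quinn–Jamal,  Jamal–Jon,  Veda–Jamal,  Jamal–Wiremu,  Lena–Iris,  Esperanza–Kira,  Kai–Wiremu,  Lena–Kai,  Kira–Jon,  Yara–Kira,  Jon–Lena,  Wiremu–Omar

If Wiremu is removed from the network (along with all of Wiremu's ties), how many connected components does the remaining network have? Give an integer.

2

Without Wiremu, the remaining ties split the others into: {Esperanza, Iris, Jamal, Jon, Kai, Kira, Lena, Quinn, Veda, Yara}; {Omar}.
That's 2 separate components.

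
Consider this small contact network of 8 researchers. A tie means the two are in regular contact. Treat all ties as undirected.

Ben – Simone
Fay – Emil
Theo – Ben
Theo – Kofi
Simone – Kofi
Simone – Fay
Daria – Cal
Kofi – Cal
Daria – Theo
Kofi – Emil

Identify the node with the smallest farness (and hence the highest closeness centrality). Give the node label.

Farness (sum of distances to all others) for each node — Ben:14, Cal:14, Daria:16, Emil:14, Fay:16, Kofi:10, Simone:12, Theo:12.
The smallest farness is 10, for Kofi, so Kofi has the highest closeness.

Kofi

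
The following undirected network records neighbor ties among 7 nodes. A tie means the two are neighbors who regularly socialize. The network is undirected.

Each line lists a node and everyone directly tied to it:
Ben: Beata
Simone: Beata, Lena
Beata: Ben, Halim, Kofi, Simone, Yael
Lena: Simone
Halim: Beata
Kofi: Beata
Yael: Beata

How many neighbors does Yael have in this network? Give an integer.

1

Yael is directly tied to Beata. That is 1 neighbor, so the degree of Yael is 1.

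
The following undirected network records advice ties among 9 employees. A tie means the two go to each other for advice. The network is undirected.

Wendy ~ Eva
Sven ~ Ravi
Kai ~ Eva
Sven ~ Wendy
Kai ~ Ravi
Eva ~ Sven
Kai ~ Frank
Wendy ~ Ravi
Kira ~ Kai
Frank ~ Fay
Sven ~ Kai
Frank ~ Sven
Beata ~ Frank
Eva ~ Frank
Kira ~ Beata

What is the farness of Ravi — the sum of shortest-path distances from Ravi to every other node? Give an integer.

15

Distances from Ravi: Beata:3, Eva:2, Fay:3, Frank:2, Kai:1, Kira:2, Sven:1, Wendy:1.
Sum = 3 + 2 + 3 + 2 + 1 + 2 + 1 + 1 = 15.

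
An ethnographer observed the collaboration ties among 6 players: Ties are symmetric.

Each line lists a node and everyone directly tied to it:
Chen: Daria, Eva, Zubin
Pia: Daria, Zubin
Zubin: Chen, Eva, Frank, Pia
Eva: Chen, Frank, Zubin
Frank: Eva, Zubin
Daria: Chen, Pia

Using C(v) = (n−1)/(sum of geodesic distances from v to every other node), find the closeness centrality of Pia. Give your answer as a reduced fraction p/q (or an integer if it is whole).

Distances from Pia: Chen:2, Daria:1, Eva:2, Frank:2, Zubin:1. Sum = 8.
n = 6, so closeness = 5/8.

5/8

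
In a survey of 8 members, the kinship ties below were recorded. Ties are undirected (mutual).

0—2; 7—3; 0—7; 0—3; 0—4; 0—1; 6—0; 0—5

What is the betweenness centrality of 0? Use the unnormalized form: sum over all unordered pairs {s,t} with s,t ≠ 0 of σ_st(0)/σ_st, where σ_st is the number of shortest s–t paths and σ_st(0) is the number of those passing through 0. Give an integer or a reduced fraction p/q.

20

Pairs whose geodesics pass through 0 — 7–5: 1; 7–1: 1; 7–6: 1; 7–4: 1; 7–2: 1; 5–3: 1; 5–1: 1; 5–6: 1; 5–4: 1; 5–2: 1; 3–1: 1; 3–6: 1; 3–4: 1; 3–2: 1 … (+6 more pairs).
All other pairs contribute 0.
Summing the contributions gives betweenness(0) = 20.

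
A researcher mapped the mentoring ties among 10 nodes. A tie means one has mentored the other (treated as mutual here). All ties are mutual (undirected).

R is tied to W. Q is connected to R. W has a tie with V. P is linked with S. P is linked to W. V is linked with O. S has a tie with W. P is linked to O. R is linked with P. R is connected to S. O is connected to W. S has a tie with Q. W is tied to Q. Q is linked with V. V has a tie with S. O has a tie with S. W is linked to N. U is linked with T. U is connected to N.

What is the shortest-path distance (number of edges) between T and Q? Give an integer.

4

One shortest route is T – U – N – W – Q, which uses 4 edges, and at distance 3 from T we only reach {W}, which does not include Q. So d(T,Q) = 4.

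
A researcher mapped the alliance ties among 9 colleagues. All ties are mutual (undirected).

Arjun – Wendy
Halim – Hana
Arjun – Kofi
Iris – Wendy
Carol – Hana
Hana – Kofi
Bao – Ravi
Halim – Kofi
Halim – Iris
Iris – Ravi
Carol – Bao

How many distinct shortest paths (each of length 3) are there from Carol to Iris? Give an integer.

The shortest distance is 3. The length-3 paths are: Carol–Bao–Ravi–Iris; Carol–Hana–Halim–Iris.
That gives 2 distinct shortest paths.

2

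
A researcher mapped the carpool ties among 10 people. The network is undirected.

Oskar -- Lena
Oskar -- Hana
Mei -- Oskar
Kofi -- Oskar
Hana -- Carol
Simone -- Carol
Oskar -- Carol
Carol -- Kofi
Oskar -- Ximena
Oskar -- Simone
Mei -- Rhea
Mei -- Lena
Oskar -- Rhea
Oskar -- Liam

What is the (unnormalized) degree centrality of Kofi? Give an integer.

2

Kofi is directly tied to Carol and Oskar. That is 2 neighbors, so the degree of Kofi is 2.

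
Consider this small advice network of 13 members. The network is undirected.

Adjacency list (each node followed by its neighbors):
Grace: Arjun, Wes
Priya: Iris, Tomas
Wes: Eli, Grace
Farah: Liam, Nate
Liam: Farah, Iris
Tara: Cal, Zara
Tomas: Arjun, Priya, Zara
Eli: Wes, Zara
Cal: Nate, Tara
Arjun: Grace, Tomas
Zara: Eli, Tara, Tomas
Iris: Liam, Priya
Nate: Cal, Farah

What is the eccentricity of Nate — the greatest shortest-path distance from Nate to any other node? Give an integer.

6

Distances from Nate: Arjun:5, Cal:1, Eli:4, Farah:1, Grace:6, Iris:3, Liam:2, Priya:4, Tara:2, Tomas:4, Wes:5, Zara:3.
The largest is 6 (to Grace), so the eccentricity of Nate is 6.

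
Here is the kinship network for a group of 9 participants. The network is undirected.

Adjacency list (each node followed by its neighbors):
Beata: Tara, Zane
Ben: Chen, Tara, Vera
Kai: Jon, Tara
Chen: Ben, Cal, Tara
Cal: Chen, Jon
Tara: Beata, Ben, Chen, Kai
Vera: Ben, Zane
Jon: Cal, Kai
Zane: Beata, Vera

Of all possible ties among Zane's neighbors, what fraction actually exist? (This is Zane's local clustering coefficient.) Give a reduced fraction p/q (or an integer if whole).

Zane's neighbors: Beata and Vera (k = 2).
Possible neighbor pairs: C(2,2) = 1. Edges among them: none → e = 0.
Clustering(Zane) = 0/1.

0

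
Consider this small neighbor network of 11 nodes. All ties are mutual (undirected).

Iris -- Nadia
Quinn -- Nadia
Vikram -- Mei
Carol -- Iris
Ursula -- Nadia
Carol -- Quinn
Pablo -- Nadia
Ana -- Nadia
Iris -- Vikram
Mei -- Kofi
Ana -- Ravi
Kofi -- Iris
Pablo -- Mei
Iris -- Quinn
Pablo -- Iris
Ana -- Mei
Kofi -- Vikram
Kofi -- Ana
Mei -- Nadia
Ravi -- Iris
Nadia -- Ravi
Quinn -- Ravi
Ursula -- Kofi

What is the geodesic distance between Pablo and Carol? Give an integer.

2

One shortest route is Pablo – Iris – Carol, which uses 2 edges, and Pablo and Carol are not directly tied, so nothing shorter exists. So d(Pablo,Carol) = 2.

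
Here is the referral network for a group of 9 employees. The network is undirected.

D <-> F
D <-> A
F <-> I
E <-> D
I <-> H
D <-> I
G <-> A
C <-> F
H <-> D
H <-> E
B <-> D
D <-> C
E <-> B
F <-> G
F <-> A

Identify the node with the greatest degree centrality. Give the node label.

Degrees — A:3, B:2, C:2, D:7, E:3, F:5, G:2, H:3, I:3.
The maximum is 7, attained only by D.

D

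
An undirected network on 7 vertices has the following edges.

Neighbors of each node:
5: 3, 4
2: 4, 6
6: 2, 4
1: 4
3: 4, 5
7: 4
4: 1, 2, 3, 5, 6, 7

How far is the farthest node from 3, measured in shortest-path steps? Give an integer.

2

Distances from 3: 1:2, 2:2, 4:1, 5:1, 6:2, 7:2.
The largest is 2 (to 6, 7, 2, and 1), so the eccentricity of 3 is 2.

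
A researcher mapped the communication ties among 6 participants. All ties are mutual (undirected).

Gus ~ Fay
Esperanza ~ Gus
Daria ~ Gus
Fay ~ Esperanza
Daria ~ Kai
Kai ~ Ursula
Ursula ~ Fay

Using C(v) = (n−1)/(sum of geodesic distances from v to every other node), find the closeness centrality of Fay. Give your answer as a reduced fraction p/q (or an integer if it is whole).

Distances from Fay: Daria:2, Esperanza:1, Gus:1, Kai:2, Ursula:1. Sum = 7.
n = 6, so closeness = 5/7.

5/7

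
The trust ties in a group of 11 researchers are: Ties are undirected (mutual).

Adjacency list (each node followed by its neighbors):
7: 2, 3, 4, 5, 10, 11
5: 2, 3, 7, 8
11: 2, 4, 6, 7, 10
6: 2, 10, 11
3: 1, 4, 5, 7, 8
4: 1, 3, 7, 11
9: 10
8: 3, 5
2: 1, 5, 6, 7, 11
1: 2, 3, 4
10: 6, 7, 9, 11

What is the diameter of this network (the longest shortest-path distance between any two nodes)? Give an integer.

4

Eccentricity of each node (its greatest distance to any other): 1:4, 2:3, 3:3, 4:3, 5:3, 6:3, 7:2, 8:4, 9:4, 10:3, 11:3.
The maximum eccentricity is 4, realized for instance by the pair 1–9 via 1 – 2 – 7 – 10 – 9. So the diameter is 4.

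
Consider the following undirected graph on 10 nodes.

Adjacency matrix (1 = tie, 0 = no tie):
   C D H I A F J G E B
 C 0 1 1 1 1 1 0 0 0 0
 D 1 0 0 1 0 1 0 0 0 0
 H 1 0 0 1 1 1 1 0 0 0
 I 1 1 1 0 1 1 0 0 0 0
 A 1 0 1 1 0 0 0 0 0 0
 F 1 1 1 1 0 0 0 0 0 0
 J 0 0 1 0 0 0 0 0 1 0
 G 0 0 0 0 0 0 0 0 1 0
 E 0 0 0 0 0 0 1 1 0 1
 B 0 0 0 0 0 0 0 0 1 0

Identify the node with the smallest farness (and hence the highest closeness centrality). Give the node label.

Farness (sum of distances to all others) for each node — A:20, B:29, C:18, D:24, E:21, F:19, G:29, H:15, I:18, J:17.
The smallest farness is 15, for H, so H has the highest closeness.

H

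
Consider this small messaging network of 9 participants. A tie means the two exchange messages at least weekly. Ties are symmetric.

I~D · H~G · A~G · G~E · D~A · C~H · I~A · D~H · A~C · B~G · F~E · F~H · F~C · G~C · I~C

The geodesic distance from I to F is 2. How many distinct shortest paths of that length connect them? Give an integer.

The shortest distance is 2, and the only length-2 path is I–C–F. So there is exactly 1 shortest path.

1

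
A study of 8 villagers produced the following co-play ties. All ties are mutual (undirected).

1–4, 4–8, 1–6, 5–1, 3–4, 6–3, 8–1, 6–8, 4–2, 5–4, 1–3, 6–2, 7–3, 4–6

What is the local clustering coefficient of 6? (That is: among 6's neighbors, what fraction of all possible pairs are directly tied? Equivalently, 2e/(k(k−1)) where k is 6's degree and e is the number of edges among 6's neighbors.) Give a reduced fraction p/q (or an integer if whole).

3/5

6's neighbors: 1, 2, 3, 4, and 8 (k = 5).
Possible neighbor pairs: C(5,2) = 10. Edges among them: 1–3, 1–4, 1–8, 2–4, 3–4, 4–8 → e = 6.
Clustering(6) = 6/10 = 3/5.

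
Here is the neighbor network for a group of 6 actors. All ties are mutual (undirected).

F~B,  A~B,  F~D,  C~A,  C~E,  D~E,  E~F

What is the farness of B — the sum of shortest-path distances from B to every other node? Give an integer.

8

Distances from B: A:1, C:2, D:2, E:2, F:1.
Sum = 1 + 2 + 2 + 2 + 1 = 8.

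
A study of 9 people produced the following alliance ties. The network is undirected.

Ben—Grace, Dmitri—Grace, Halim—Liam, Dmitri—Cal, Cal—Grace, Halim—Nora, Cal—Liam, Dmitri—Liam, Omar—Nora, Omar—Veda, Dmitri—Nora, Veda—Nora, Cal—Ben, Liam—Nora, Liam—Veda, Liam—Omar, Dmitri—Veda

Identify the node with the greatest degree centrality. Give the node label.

Liam

Degrees — Ben:2, Cal:4, Dmitri:5, Grace:3, Halim:2, Liam:6, Nora:5, Omar:3, Veda:4.
The maximum is 6, attained only by Liam.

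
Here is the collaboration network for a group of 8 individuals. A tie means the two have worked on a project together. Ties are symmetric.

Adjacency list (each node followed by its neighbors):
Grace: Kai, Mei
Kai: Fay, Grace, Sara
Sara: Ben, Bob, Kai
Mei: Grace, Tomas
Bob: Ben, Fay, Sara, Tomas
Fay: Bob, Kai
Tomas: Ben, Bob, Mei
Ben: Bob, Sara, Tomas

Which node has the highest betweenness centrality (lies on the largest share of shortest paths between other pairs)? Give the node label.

Unnormalized betweenness of each node: Ben:13/12, Bob:13/3, Fay:13/12, Grace:25/12, Kai:9/2, Mei:25/12, Sara:17/6, Tomas:4.
Kai has the largest value, 9/2, making it the main broker — the node through which the most shortest paths run.

Kai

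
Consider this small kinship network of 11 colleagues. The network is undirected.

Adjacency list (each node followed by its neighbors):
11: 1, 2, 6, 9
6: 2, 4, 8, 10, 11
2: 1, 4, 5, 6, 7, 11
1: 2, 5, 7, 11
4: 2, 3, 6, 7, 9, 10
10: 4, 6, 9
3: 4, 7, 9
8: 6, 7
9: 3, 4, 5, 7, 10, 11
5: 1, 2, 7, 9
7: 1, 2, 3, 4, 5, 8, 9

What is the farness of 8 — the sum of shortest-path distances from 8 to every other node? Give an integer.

18

Distances from 8: 1:2, 2:2, 3:2, 4:2, 5:2, 6:1, 7:1, 9:2, 10:2, 11:2.
Sum = 2 + 2 + 2 + 2 + 2 + 1 + 1 + 2 + 2 + 2 = 18.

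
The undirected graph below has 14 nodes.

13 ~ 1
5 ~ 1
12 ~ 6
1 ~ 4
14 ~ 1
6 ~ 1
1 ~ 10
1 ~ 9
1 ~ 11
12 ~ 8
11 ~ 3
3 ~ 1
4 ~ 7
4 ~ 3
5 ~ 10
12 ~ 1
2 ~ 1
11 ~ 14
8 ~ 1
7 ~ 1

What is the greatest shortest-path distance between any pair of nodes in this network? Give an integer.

Eccentricity of each node (its greatest distance to any other): 1:1, 2:2, 3:2, 4:2, 5:2, 6:2, 7:2, 8:2, 9:2, 10:2, 11:2, 12:2, 13:2, 14:2.
The maximum eccentricity is 2, realized for instance by the pair 2–10 via 2 – 1 – 10. So the diameter is 2.

2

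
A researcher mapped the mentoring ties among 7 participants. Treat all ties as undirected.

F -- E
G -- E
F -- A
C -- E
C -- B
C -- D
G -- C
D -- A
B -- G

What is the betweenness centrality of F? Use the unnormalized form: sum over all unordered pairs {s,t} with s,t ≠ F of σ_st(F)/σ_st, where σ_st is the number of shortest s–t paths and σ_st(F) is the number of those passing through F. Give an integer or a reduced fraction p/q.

3/2

Pairs whose geodesics pass through F — G–A: 1/2; E–A: 1.
All other pairs contribute 0.
Summing the contributions gives betweenness(F) = 3/2.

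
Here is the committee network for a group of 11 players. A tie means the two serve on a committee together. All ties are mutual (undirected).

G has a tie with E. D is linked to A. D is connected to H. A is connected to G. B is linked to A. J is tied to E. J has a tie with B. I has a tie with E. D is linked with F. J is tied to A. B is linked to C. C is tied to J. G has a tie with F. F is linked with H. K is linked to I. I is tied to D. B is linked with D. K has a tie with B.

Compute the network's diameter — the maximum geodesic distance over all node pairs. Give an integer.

3

Eccentricity of each node (its greatest distance to any other): A:2, B:2, C:3, D:2, E:3, F:3, G:3, H:3, I:3, J:3, K:3.
The maximum eccentricity is 3, realized for instance by the pair F–C via F – D – B – C. So the diameter is 3.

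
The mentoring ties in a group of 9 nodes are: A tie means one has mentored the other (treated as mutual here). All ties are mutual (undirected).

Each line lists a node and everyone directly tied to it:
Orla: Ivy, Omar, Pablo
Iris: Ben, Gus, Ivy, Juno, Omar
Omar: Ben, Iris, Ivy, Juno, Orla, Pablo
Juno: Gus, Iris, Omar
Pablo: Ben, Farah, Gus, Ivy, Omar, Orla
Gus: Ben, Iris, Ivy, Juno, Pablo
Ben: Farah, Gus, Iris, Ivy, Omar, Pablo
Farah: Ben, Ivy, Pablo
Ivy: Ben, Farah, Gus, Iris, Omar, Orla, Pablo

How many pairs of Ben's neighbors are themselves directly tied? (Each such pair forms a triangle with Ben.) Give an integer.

Ben's neighbors: Farah, Gus, Iris, Ivy, Omar, and Pablo.
Neighbor pairs that are themselves tied: Ben–Farah–Ivy; Ben–Farah–Pablo; Ben–Gus–Iris; Ben–Gus–Ivy; Ben–Gus–Pablo; Ben–Iris–Ivy; Ben–Iris–Omar; Ben–Ivy–Omar; Ben–Ivy–Pablo; Ben–Omar–Pablo. Each forms one triangle with Ben, for 10 in total.

10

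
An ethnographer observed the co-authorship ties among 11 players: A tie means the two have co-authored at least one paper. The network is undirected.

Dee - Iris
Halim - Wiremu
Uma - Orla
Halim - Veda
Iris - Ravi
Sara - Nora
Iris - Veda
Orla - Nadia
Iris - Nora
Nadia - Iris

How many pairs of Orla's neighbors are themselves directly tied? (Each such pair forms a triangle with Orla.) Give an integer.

0

Orla's neighbors are Nadia and Uma, but none of them are tied to each other, so no triangle contains Orla.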